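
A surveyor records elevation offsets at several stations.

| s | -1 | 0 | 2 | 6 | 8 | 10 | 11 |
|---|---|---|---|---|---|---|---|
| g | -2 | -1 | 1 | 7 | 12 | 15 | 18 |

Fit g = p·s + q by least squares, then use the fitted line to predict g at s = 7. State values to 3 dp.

Normal-equation sums: Σs·s = 326, Σs = 36, Σ1 = 7.
For Aᵀg: Σs·g = 490, Σg = 50.
Δ = 326·7 − 36² = 986.
p = (490·7 − 36·50)/986 = 815/493; q = (326·50 − 36·490)/986 = -670/493.
At s = 7: ĝ = (815/493)·(7) + (-670/493)·(1) = 5035/493.

ĝ = 10.213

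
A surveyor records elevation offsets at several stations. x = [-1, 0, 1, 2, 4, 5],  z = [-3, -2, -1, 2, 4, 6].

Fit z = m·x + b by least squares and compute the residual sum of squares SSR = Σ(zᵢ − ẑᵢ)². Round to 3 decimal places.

SSR = 1.354

With design matrix A, AᵀA = [[47, 11]; [11, 6]] and Aᵀz = [52, 6]ᵀ.
Eliminating b: 6·(row 1) − 11·(row 2) gives 161·m = 6·52 − 11·6 = 246, so m = 246/161.
Then b = (6 − 11·(246/161))/6 = -290/161.
Residuals: 53/161, -32/161, -117/161, 120/161, -50/161, 26/161; SSR = 218/161.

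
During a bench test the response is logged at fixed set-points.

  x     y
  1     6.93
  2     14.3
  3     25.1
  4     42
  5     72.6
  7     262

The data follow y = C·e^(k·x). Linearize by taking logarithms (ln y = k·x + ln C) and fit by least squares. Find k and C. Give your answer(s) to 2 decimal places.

k = 0.59, C = 4.07

With ln yᵢ as the transformed response and xᵢ as the regressor:
Σx = 22.0000, Σ(x)² = 104.0000, Σln y = 21.4100, Σx·ln y = 92.2789.
Equations: 104.0000·k + 22.0000·ln C = 92.2789;  22.0000·k + 6·ln C = 21.4100.
Δ = 104.0000·6 − (22.0000)² = 140.0000; k = (92.2789·6 − 22.0000·21.4100)/140.0000 = 0.59039, ln C = (104.0000·21.4100 − 22.0000·92.2789)/140.0000 = 1.40358, so C = exp(1.40358) = 4.06973.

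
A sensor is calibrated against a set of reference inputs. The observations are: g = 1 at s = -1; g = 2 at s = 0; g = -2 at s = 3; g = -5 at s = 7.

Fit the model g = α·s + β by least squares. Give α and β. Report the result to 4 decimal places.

α = -0.8516, β = 0.9161

The normal equations are: 59·α + 9·β = -42;  9·α + 4·β = -4.
(Σs·s = 59, Σs = 9, Σ1 = 4, Σs·g = -42, Σg = -4.)
det = 59·4 − 9² = 155.
α = ((-42)·4 − 9·(-4))/155 = -132/155; β = (59·(-4) − 9·(-42))/155 = 142/155.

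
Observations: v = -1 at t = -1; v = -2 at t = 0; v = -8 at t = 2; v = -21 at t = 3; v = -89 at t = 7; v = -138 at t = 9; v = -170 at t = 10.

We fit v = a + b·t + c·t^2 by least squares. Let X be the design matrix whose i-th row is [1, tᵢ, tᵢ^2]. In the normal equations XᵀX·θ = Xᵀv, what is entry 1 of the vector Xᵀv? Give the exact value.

-429

Entry 1 ↔ basis 1, so (Xᵀv)_{1} = Σᵢ vᵢ = (1)·(-1) + (1)·(-2) + (1)·(-8) + (1)·(-21) + (1)·(-89) + (1)·(-138) + (1)·(-170) = -429.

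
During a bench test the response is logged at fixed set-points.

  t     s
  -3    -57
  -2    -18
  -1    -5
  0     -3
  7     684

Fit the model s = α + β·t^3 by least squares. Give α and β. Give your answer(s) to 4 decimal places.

α = -2.7308, β = 2.0021

The normal equations are: 5·α + 307·β = 601;  307·α + 118443·β = 236300.
Determinant 5·118443 − 307² = 497966.
α = (601·118443 − 307·236300)/497966 = -1359857/497966; β = (5·236300 − 307·601)/497966 = 996993/497966.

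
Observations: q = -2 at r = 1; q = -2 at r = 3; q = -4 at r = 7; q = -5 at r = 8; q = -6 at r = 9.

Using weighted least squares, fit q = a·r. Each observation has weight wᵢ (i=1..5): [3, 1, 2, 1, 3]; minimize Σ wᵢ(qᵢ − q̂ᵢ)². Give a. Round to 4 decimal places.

a = -0.6475

AᵀWA·[a]ᵀ = AᵀWq reads: 417·a = -270.
a = (-270)/417 = -0.647482.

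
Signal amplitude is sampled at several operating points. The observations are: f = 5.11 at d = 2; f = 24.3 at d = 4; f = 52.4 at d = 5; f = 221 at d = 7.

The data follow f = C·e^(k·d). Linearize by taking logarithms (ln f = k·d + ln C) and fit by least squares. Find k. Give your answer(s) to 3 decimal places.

With ln fᵢ as the transformed response and dᵢ as the regressor:
XᵀX = [[94.0000, 18.0000]; [18.0000, 4]], rhs = [73.6060, 14.1787]ᵀ  (here Σd = 18.0000, Σ(d)² = 94.0000, Σln f = 14.1787, Σd·ln f = 73.6060).
Solving (det = 52.0000): k = 0.75397, ln C = 0.15182.

k = 0.754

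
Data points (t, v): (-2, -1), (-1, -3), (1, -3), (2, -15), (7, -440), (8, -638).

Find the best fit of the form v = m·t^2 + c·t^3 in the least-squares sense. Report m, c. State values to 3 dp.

m = -2.092, c = -0.984

From the data, Σt^2·t^2 = 6531, Σt^2·t^3 = 49575, Σt^3·t^3 = 379923.
Right-hand side: Σt^2·v = -62462, Σt^3·v = -477688.
Normal equations: [[6531, 49575]; [49575, 379923]]·[m, c]ᵀ = [-62462, -477688]ᵀ.
Δ = 6531·379923 − 49575² = 23596488.
m = ((-62462)·379923 − 49575·(-477688))/23596488 = -914219/436972; c = (6531·(-477688) − 49575·(-62462))/23596488 = -1290371/1310916.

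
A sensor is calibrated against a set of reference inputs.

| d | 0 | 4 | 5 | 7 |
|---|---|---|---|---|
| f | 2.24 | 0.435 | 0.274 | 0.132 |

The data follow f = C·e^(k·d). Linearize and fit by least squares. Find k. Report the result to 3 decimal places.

Linearized form: ln f = k·d + ln C. From the 4 transformed points,
AᵀA = [[90.0000, 16.0000]; [16.0000, 4]], rhs = [-23.9774, -3.3455]ᵀ  (here Σd = 16.0000, Σ(d)² = 90.0000, Σln f = -3.3455, Σd·ln f = -23.9774).
Δ = 90.0000·4 − (16.0000)² = 104.0000; k = (-23.9774·4 − 16.0000·-3.3455)/104.0000 = -0.40752, ln C = (90.0000·-3.3455 − 16.0000·-23.9774)/104.0000 = 0.79368.

k = -0.408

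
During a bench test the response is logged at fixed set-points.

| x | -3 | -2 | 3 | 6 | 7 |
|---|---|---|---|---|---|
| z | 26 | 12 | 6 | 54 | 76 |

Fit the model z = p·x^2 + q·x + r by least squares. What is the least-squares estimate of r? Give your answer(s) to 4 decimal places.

Setting ∂/∂p … = 0 gives: 3875·p + 551·q + 107·r = 6004;  551·p + 107·q + 11·r = 772;  107·p + 11·q + 5·r = 174.
(Σx^2·x^2 = 3875, Σx^2·x = 551, Σx^2 = 107, Σx·x = 107, Σx = 11, Σ1 = 5, Σx^2·z = 6004, Σx·z = 772, Σz = 174.)
Solving the 3×3 system (Gaussian elimination) gives p = 13747/6594, q = -21403/6594, r = -2938/1099.

r = -2.6733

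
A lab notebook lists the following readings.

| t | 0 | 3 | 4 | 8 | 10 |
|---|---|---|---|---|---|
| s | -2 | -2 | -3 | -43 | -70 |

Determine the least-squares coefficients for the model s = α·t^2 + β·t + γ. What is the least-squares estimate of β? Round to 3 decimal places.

β = 3.226

The normal system XᵀX·[α, β, γ]ᵀ = Xᵀs is [[14433, 1603, 189]; [1603, 189, 25]; [189, 25, 5]]·[α, β, γ]ᵀ = [-9818, -1062, -120]ᵀ.
Inverting the 3×3 Gram matrix, [α, β, γ]ᵀ = [-42565/41899, 135163/41899, -72434/41899]ᵀ.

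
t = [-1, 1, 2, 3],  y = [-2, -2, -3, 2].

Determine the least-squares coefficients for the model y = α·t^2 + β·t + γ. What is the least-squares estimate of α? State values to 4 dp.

α = 0.7273

Sums needed: Σt^2·t^2 = 99, Σt^2·t = 35, Σt^2 = 15, Σt·t = 15, Σt = 5, Σ1 = 4.
Right-hand side: Σt^2·y = 2, Σt·y = 0, Σy = -5.
MᵀM·[α, β, γ]ᵀ = Mᵀy becomes [[99, 35, 15]; [35, 15, 5]; [15, 5, 4]]·[α, β, γ]ᵀ = [2, 0, -5]ᵀ.
Solving the 3×3 system (Gaussian elimination) gives α = 8/11, β = -7/11, γ = -35/11.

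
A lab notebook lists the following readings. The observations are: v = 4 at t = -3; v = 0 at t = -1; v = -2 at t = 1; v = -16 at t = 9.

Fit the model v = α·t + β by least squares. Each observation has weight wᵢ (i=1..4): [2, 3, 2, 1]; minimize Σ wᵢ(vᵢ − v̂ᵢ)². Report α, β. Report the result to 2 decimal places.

α = -1.63, β = -1.09

Forming MᵀWM = [[104, 2]; [2, 8]] and MᵀWv = [-172, -12]ᵀ gives MᵀWM·[α, β]ᵀ = MᵀWv.
Eliminating β: 8·(row 1) − 2·(row 2) gives 828·α = 8·(-172) − 2·(-12) = -1352, so α = -338/207.
Then β = ((-12) − 2·(-338/207))/8 = -226/207.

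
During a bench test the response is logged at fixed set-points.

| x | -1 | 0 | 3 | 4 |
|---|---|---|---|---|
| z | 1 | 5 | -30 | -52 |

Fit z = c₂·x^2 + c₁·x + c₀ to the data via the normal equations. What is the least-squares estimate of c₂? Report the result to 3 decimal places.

Sums needed: Σx^2·x^2 = 338, Σx^2·x = 90, Σx^2 = 26, Σx·x = 26, Σx = 6, Σ1 = 4.
Moment sums: Σx^2·z = -1101, Σx·z = -299, Σz = -76.
MᵀM·[c₂, c₁, c₀]ᵀ = Mᵀz becomes [[338, 90, 26]; [90, 26, 6]; [26, 6, 4]]·[c₂, c₁, c₀]ᵀ = [-1101, -299, -76]ᵀ.
Solving the 3×3 system (Gaussian elimination) gives c₂ = -13/4, c₁ = -77/68, c₀ = 65/17.

c₂ = -3.250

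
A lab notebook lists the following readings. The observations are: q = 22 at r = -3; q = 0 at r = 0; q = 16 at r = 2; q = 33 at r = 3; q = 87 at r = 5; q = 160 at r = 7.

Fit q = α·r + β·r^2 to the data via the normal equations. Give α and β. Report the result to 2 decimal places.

Compute the Gram sums: Σr·r = 96, Σr·r^2 = 476, Σr^2·r^2 = 3204.
For Xᵀq: Σr·q = 1620, Σr^2·q = 10574.
Δ = 96·3204 − 476² = 81008.
α = (1620·3204 − 476·10574)/81008 = 19657/10126; β = (96·10574 − 476·1620)/81008 = 15249/5063.

α = 1.94, β = 3.01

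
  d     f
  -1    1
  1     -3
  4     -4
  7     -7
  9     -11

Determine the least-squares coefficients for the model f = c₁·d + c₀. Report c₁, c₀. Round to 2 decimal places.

c₁ = -1.06, c₀ = -0.56

AᵀA·[c₁, c₀]ᵀ = Aᵀf reads: 148·c₁ + 20·c₀ = -168;  20·c₁ + 5·c₀ = -24.
(Σd·d = 148, Σd = 20, Σ1 = 5, Σd·f = -168, Σf = -24.)
Δ = 148·5 − 20² = 340.
c₁ = ((-168)·5 − 20·(-24))/340 = -18/17; c₀ = (148·(-24) − 20·(-168))/340 = -48/85.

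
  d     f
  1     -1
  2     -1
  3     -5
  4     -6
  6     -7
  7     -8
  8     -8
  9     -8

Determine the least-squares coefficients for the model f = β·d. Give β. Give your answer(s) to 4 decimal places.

β = -1.0615

Entries of AᵀA: Σd·d = 260.
Moment sums: Σd·f = -276.
So AᵀA·[β]ᵀ = Aᵀf: [[260]]·[β]ᵀ = [-276]ᵀ.
Hence β = -276 / 260 ≈ -1.06154.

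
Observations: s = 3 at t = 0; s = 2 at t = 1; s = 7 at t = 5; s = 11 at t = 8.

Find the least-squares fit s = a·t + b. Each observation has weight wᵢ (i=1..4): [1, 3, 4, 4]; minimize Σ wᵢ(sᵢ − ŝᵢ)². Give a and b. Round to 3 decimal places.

a = 1.186, b = 1.316

The normal system MᵀWM·[a, b]ᵀ = MᵀWs is [[359, 55]; [55, 12]]·[a, b]ᵀ = [498, 81]ᵀ.
Eliminating b: 12·(row 1) − 55·(row 2) gives 1283·a = 12·498 − 55·81 = 1521, so a = 1521/1283.
Then b = (81 − 55·(1521/1283))/12 = 1689/1283.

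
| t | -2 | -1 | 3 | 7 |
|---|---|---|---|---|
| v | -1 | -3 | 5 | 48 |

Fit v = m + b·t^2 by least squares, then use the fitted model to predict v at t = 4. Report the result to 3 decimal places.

Normal-equation sums: Σ1 = 4, Σt^2 = 63, Σt^2·t^2 = 2499.
For Mᵀv: Σv = 49, Σt^2·v = 2390.
det = 4·2499 − 63² = 6027.
m = (49·2499 − 63·2390)/6027 = -1339/287; b = (4·2390 − 63·49)/6027 = 6473/6027.
At t = 4: v̂ = (-1339/287)·(1) + (6473/6027)·(16) = 75449/6027.

v̂ = 12.519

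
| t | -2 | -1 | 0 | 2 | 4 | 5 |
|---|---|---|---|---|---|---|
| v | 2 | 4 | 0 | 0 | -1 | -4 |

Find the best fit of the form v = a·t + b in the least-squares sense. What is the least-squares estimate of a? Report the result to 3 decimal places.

The normal system XᵀX·[a, b]ᵀ = Xᵀv is [[50, 8]; [8, 6]]·[a, b]ᵀ = [-32, 1]ᵀ.
Δ = 50·6 − 8² = 236.
a = ((-32)·6 − 8·1)/236 = -50/59; b = (50·1 − 8·(-32))/236 = 153/118.

a = -0.847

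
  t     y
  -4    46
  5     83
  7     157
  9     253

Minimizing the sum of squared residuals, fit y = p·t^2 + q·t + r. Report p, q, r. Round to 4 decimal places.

p = 2.9482, q = 1.2004, r = 3.6121

From the data, Σt^2·t^2 = 9843, Σt^2·t = 1133, Σt^2 = 171, Σt·t = 171, Σt = 17, Σ1 = 4.
Right-hand side: Σt^2·y = 30997, Σt·y = 3607, Σy = 539.
Normal equations: [[9843, 1133, 171]; [1133, 171, 17]; [171, 17, 4]]·[p, q, r]ᵀ = [30997, 3607, 539]ᵀ.
Row-reducing yields p = 50161/17014, q = 20423/17014, r = 30728/8507.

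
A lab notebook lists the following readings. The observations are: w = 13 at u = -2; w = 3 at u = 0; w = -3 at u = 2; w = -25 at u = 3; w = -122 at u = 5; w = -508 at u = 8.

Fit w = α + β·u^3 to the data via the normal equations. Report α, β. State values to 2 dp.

α = 3.64, β = -1.00

Entries of XᵀX: Σ1 = 6, Σu^3 = 664, Σu^3·u^3 = 278626.
Right-hand side: Σw = -642, Σu^3·w = -276149.
So XᵀX·[α, β]ᵀ = Xᵀw: [[6, 664]; [664, 278626]]·[α, β]ᵀ = [-642, -276149]ᵀ.
Δ = 6·278626 − 664² = 1230860.
α = ((-642)·278626 − 664·(-276149))/1230860 = 1121261/307715; β = (6·(-276149) − 664·(-642))/1230860 = -615303/615430.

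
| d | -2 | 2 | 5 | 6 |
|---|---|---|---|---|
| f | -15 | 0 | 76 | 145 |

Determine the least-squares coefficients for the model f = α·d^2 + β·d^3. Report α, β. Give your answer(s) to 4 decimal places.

Sums needed: Σd^2·d^2 = 1953, Σd^2·d^3 = 10901, Σd^3·d^3 = 62409.
And Σd^2·f = 7060, Σd^3·f = 40940.
XᵀX·[α, β]ᵀ = Xᵀf becomes [[1953, 10901]; [10901, 62409]]·[α, β]ᵀ = [7060, 40940]ᵀ.
Eliminating β: 62409·(row 1) − 10901·(row 2) gives 3052976·α = 62409·7060 − 10901·40940 = -5679400, so α = -709925/381622.
Then β = (40940 − 10901·(-709925/381622))/62409 = 374345/381622.

α = -1.8603, β = 0.9809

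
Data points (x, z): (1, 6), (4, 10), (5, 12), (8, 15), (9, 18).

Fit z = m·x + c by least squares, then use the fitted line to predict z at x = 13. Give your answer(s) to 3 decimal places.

With design matrix M, MᵀM = [[187, 27]; [27, 5]] and Mᵀz = [388, 61]ᵀ.
Δ = 187·5 − 27² = 206.
m = (388·5 − 27·61)/206 = 293/206; c = (187·61 − 27·388)/206 = 931/206.
At x = 13: ẑ = (293/206)·(13) + (931/206)·(1) = 2370/103.

ẑ = 23.010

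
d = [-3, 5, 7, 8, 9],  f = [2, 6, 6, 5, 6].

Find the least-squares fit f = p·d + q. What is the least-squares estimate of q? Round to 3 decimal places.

q = 3.319

Sums needed: Σd·d = 228, Σd = 26, Σ1 = 5.
Right-hand side: Σd·f = 160, Σf = 25.
Normal equations: [[228, 26]; [26, 5]]·[p, q]ᵀ = [160, 25]ᵀ.
det = 228·5 − 26² = 464.
p = (160·5 − 26·25)/464 = 75/232; q = (228·25 − 26·160)/464 = 385/116.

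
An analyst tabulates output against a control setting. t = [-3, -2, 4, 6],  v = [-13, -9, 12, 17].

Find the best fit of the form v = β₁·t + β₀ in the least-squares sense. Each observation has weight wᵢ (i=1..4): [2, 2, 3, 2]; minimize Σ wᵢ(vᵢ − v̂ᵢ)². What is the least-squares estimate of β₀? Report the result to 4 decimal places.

β₀ = -2.3900

AᵀWA·[β₁, β₀]ᵀ = AᵀWv reads: 146·β₁ + 14·β₀ = 462;  14·β₁ + 9·β₀ = 26.
Determinant 146·9 − 14² = 1118.
β₁ = (462·9 − 14·26)/1118 = 1897/559; β₀ = (146·26 − 14·462)/1118 = -1336/559.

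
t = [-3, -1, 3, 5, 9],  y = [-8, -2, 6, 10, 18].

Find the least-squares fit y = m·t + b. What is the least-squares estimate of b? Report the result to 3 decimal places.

b = -0.719

The normal system XᵀX·[m, b]ᵀ = Xᵀy is [[125, 13]; [13, 5]]·[m, b]ᵀ = [256, 24]ᵀ.
Determinant 125·5 − 13² = 456.
m = (256·5 − 13·24)/456 = 121/57; b = (125·24 − 13·256)/456 = -41/57.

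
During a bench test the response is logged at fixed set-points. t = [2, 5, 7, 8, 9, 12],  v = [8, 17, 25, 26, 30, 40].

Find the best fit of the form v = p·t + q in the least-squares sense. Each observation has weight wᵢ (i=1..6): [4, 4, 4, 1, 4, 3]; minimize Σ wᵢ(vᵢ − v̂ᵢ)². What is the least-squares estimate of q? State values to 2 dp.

Setting ∂/∂p … = 0 gives: 1132·p + 136·q = 3832;  136·p + 20·q = 466.
(Σwᵢ·t·t = 1132, Σwᵢ·t = 136, Σwᵢ·1 = 20, Σwᵢ·t·v = 3832, Σwᵢ·v = 466.)
Determinant 1132·20 − 136² = 4144.
p = (3832·20 − 136·466)/4144 = 829/259; q = (1132·466 − 136·3832)/4144 = 795/518.

q = 1.53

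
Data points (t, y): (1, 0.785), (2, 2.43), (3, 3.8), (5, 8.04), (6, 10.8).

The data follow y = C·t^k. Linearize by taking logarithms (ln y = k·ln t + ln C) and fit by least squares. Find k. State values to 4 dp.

k = 1.4355

Taking logs, ln y = k·ln t + ln C, so regress ln y on ln t.
Σln t = 5.1930, Σ(ln t)² = 7.4881, Σln y = 6.4448, Σln t·ln y = 9.7004.
Equations: 7.4881·k + 5.1930·ln C = 9.7004;  5.1930·k + 5·ln C = 6.4448.
Solving (det = 10.4737): k = 1.43546, ln C = -0.20190.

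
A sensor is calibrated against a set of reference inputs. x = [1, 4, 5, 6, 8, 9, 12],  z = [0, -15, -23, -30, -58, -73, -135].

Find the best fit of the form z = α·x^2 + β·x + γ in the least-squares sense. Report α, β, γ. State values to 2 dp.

α = -0.99, β = 0.77, γ = -0.61

The normal equations are: 33571·α + 3375·β + 367·γ = -30960;  3375·α + 367·β + 45·γ = -3096;  367·α + 45·β + 7·γ = -334.
Row-reducing yields α = -142451/143409, β = 36951/47803, γ = -86782/143409.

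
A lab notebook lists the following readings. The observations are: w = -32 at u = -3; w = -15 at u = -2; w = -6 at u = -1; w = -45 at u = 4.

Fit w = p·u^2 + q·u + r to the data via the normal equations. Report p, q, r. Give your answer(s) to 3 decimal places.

p = -2.992, q = 1.091, r = -1.518

From the data, Σu^2·u^2 = 354, Σu^2·u = 28, Σu^2 = 30, Σu·u = 30, Σu = -2, Σ1 = 4.
Moment sums: Σu^2·w = -1074, Σu·w = -48, Σw = -98.
Row-reducing yields p = -1415/473, q = 12/11, r = -718/473.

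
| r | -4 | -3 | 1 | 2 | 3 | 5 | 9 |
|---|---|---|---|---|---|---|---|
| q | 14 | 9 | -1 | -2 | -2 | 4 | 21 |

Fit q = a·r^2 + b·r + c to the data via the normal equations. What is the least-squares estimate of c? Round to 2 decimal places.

c = -0.06

From the data, Σr^2·r^2 = 7621, Σr^2·r = 799, Σr^2 = 145, Σr·r = 145, Σr = 13, Σ1 = 7.
Moment sums: Σr^2·q = 2079, Σr·q = 115, Σq = 43.
Normal equations: [[7621, 799, 145]; [799, 145, 13]; [145, 13, 7]]·[a, b, c]ᵀ = [2079, 115, 43]ᵀ.
Row-reducing yields a = 24305/53949, b = -90841/53949, c = -3355/53949.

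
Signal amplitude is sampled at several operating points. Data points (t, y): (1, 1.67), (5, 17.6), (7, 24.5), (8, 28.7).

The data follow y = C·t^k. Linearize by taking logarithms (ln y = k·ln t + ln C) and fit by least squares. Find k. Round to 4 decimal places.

k = 1.3836

With ln yᵢ as the transformed response and ln tᵢ as the regressor:
Σln t = 5.6348, Σ(ln t)² = 10.7009, Σln y = 9.9363, Σln t·ln y = 17.8205.
Equations: 10.7009·k + 5.6348·ln C = 17.8205;  5.6348·k + 4·ln C = 9.9363.
Slope k = (n·Σln t·ln y − Σln t·Σln y)/(n·Σ(ln t)² − (Σln t)²) = (4·17.8205 − 5.6348·9.9363)/11.0529 = 1.38363; ln C = (Σln y − k·Σln t)/n = 0.53496.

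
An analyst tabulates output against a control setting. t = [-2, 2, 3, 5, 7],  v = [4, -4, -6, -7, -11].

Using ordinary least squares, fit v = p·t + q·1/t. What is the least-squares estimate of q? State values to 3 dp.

Forming AᵀA = [[91, 5]; [5, 14807/22050]] and Aᵀv = [-146, -314/35]ᵀ gives AᵀA·[p, q]ᵀ = Aᵀv.
Determinant 91·(14807/22050) − 5² = 113741/3150.
p = ((-146)·(14807/22050) − 5·(-314/35))/(113741/3150) = -1172722/796187; q = (91·(-314/35) − 5·(-146))/(113741/3150) = -272160/113741.

q = -2.393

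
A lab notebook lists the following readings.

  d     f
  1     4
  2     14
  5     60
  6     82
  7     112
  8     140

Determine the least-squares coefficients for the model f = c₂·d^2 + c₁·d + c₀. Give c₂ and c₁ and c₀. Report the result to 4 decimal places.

The normal system AᵀA·[c₂, c₁, c₀]ᵀ = Aᵀf is [[8435, 1205, 179]; [1205, 179, 29]; [179, 29, 6]]·[c₂, c₁, c₀]ᵀ = [18960, 2728, 412]ᵀ.
Solving the 3×3 system (Gaussian elimination) gives c₂ = 6467/3522, c₁ = 10219/3522, c₀ = -80/587.

c₂ = 1.8362, c₁ = 2.9015, c₀ = -0.1363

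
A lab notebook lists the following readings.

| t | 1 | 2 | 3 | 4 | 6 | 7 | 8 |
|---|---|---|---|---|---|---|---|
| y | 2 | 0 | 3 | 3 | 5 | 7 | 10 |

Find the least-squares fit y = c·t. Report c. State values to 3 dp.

c = 1.017

From the data, Σt·t = 179.
And Σt·y = 182.
So XᵀX·[c]ᵀ = Xᵀy: [[179]]·[c]ᵀ = [182]ᵀ.
Hence c = 182 / 179 ≈ 1.01676.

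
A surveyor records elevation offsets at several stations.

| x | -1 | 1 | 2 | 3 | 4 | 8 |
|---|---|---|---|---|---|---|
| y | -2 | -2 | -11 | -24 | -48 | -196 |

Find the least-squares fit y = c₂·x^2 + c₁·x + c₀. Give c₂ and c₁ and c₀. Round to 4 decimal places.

Normal-equation sums: Σx^2·x^2 = 4451, Σx^2·x = 611, Σx^2 = 95, Σx·x = 95, Σx = 17, Σ1 = 6.
And Σx^2·y = -13576, Σx·y = -1854, Σy = -283.
Inverting the 3×3 Gram matrix, [c₂, c₁, c₀]ᵀ = [-99437/31740, 12707/31740, 6891/5290]ᵀ.

c₂ = -3.1329, c₁ = 0.4003, c₀ = 1.3026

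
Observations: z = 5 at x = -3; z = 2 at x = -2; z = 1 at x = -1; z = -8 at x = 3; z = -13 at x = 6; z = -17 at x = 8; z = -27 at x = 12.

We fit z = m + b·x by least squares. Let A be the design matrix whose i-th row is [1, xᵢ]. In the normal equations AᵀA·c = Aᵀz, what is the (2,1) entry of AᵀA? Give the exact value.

23

Row 2 ↔ basis x, column 1 ↔ basis 1, so (AᵀA)_{2,1} = Σᵢ x = (-3)·(1) + (-2)·(1) + (-1)·(1) + (3)·(1) + (6)·(1) + (8)·(1) + (12)·(1) = 23.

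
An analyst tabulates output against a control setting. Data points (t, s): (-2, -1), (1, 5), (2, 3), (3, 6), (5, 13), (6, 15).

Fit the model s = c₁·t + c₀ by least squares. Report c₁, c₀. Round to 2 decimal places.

c₁ = 2.01, c₀ = 1.80

From the data, Σt·t = 79, Σt = 15, Σ1 = 6.
Moment sums: Σt·s = 186, Σs = 41.
Eliminating c₀: 6·(row 1) − 15·(row 2) gives 249·c₁ = 6·186 − 15·41 = 501, so c₁ = 167/83.
Then c₀ = (41 − 15·(167/83))/6 = 449/249.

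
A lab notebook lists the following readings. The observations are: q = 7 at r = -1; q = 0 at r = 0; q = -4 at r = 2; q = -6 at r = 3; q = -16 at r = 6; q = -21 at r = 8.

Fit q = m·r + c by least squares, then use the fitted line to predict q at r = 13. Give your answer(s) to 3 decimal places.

From the data, Σr·r = 114, Σr = 18, Σ1 = 6.
Moment sums: Σr·q = -297, Σq = -40.
Normal equations: [[114, 18]; [18, 6]]·[m, c]ᵀ = [-297, -40]ᵀ.
Determinant 114·6 − 18² = 360.
m = ((-297)·6 − 18·(-40))/360 = -59/20; c = (114·(-40) − 18·(-297))/360 = 131/60.
At r = 13: q̂ = (-59/20)·(13) + (131/60)·(1) = -217/6.

q̂ = -36.167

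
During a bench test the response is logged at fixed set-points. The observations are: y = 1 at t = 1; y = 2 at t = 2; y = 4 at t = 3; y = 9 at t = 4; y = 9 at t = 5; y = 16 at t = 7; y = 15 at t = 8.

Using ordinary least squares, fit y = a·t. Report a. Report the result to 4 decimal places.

Entries of MᵀM: Σt·t = 168.
And Σt·y = 330.
So MᵀM·[a]ᵀ = Mᵀy: [[168]]·[a]ᵀ = [330]ᵀ.
a = 330/168 = 1.96429.

a = 1.9643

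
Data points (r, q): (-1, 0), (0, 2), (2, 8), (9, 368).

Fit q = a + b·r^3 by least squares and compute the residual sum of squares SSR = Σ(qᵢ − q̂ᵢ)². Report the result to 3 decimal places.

SSR = 6.106

From the data, Σ1 = 4, Σr^3 = 736, Σr^3·r^3 = 531506.
And Σq = 378, Σr^3·q = 268336.
Normal equations: [[4, 736]; [736, 531506]]·[a, b]ᵀ = [378, 268336]ᵀ.
Eliminating b: 531506·(row 1) − 736·(row 2) gives 1584328·a = 531506·378 − 736·268336 = 3413972, so a = 853493/396082.
Then b = (268336 − 736·(853493/396082))/531506 = 99392/198041.
Residuals: -654709/396082, -61329/396082, 724891/396082, -8853/396082; SSR = 1209283/198041.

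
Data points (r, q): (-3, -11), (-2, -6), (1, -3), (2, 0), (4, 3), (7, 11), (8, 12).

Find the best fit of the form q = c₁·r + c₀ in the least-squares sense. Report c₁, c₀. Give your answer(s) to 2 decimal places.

Entries of MᵀM: Σr·r = 147, Σr = 17, Σ1 = 7.
And Σr·q = 227, Σq = 6.
Eliminating c₀: 7·(row 1) − 17·(row 2) gives 740·c₁ = 7·227 − 17·6 = 1487, so c₁ = 1487/740.
Then c₀ = (6 − 17·(1487/740))/7 = -2977/740.

c₁ = 2.01, c₀ = -4.02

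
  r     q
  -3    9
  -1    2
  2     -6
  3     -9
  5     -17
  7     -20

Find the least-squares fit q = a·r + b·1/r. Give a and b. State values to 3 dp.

a = -3.067, b = 0.746

Sums needed: Σr·r = 97, Σr·1/r = 6, Σ1/r·1/r = 67589/44100.
Moment sums: Σr·q = -293, Σ1/r·q = -604/35.
So MᵀM·[a, b]ᵀ = Mᵀq: [[97, 6]; [6, 67589/44100]]·[a, b]ᵀ = [-293, -604/35]ᵀ.
Eliminating b: (67589/44100)·(row 1) − 6·(row 2) gives (4968533/44100)·a = (67589/44100)·(-293) − 6·(-604/35) = -15237337/44100, so a = -15237337/4968533.
Then b = ((-604/35) − 6·(-15237337/4968533))/(67589/44100) = 3706920/4968533.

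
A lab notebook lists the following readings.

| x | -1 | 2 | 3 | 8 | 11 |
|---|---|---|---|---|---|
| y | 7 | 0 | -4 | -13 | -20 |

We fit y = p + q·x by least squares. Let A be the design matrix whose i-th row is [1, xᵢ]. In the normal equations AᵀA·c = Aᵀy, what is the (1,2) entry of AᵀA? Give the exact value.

Row 1 ↔ basis 1, column 2 ↔ basis x, so (AᵀA)_{1,2} = Σᵢ x = (1)·(-1) + (1)·(2) + (1)·(3) + (1)·(8) + (1)·(11) = 23.

23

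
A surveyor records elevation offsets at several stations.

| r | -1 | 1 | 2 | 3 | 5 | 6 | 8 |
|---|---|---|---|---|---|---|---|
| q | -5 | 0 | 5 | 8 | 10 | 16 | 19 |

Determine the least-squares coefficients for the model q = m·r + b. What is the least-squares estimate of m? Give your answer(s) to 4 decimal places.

With design matrix X, XᵀX = [[140, 24]; [24, 7]] and Xᵀq = [337, 53]ᵀ.
Eliminating b: 7·(row 1) − 24·(row 2) gives 404·m = 7·337 − 24·53 = 1087, so m = 1087/404.
Then b = (53 − 24·(1087/404))/7 = -167/101.

m = 2.6906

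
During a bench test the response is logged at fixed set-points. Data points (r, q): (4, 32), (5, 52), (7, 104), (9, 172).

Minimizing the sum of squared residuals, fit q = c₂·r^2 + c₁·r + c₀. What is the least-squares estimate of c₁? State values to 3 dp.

Entries of XᵀX: Σr^2·r^2 = 9843, Σr^2·r = 1261, Σr^2 = 171, Σr·r = 171, Σr = 25, Σ1 = 4.
Moment sums: Σr^2·q = 20840, Σr·q = 2664, Σq = 360.
Row-reducing yields c₂ = 2, c₁ = 2, c₀ = -8.

c₁ = 2.000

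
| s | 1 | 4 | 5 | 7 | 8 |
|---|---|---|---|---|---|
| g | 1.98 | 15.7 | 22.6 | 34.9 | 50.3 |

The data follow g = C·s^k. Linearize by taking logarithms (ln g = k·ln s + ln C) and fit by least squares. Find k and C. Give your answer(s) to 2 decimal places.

Taking logs, ln g = k·ln s + ln C, so regress ln g on ln s.
Over the data: Σln s = 7.0211, Σ(ln s)² = 12.6227, Σln g = 14.0252, Σln s·ln g = 23.8956.
Normal system: [[12.6227, 7.0211]; [7.0211, 5]]·[k, ln C]ᵀ = [23.8956, 14.0252]ᵀ.
Solving (det = 13.8181): k = 1.52018, ln C = 0.67038, so C = exp(0.67038) = 1.95498.

k = 1.52, C = 1.95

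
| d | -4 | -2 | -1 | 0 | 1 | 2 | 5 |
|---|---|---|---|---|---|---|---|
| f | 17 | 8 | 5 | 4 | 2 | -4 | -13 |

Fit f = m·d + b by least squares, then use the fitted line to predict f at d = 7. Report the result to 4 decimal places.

Normal-equation sums: Σd·d = 51, Σd = 1, Σ1 = 7.
Moment sums: Σd·f = -160, Σf = 19.
So XᵀX·[m, b]ᵀ = Xᵀf: [[51, 1]; [1, 7]]·[m, b]ᵀ = [-160, 19]ᵀ.
det = 51·7 − 1² = 356.
m = ((-160)·7 − 1·19)/356 = -1139/356; b = (51·19 − 1·(-160))/356 = 1129/356.
At d = 7: f̂ = (-1139/356)·(7) + (1129/356)·(1) = -1711/89.

f̂ = -19.2247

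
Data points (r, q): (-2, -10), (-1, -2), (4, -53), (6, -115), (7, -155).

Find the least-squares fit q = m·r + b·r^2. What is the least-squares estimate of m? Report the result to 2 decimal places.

The normal equations are: 106·m + 614·b = -1965;  614·m + 3970·b = -12625.
Determinant 106·3970 − 614² = 43824.
m = ((-1965)·3970 − 614·(-12625))/43824 = -12325/10956; b = (106·(-12625) − 614·(-1965))/43824 = -32935/10956.

m = -1.12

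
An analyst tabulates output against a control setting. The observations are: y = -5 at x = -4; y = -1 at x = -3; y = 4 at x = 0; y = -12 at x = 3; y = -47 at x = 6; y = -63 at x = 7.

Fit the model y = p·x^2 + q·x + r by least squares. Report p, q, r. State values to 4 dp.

p = -1.0762, q = -1.9848, r = 3.6543

From the data, Σx^2·x^2 = 4115, Σx^2·x = 495, Σx^2 = 119, Σx·x = 119, Σx = 9, Σ1 = 6.
For Mᵀy: Σx^2·y = -4976, Σx·y = -736, Σy = -124.
So MᵀM·[p, q, r]ᵀ = Mᵀy: [[4115, 495, 119]; [495, 119, 9]; [119, 9, 6]]·[p, q, r]ᵀ = [-4976, -736, -124]ᵀ.
Row-reducing yields p = -325/302, q = -126475/63722, r = 116431/31861.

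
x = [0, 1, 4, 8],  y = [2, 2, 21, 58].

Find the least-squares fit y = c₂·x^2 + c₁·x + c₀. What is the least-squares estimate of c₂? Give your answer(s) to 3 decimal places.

c₂ = 0.581

Setting ∂/∂c₂ … = 0 gives: 4353·c₂ + 577·c₁ + 81·c₀ = 4050;  577·c₂ + 81·c₁ + 13·c₀ = 550;  81·c₂ + 13·c₁ + 4·c₀ = 83.
Solving the 3×3 system (Gaussian elimination) gives c₂ = 97/167, c₁ = 2112/835, c₀ = 641/835.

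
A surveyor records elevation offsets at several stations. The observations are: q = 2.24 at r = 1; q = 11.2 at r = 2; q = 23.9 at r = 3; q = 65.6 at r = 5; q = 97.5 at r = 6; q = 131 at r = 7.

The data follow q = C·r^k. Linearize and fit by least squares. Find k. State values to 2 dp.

k = 2.07

Let Y = ln q. Fitting Y = k·ln r + ln C by least squares:
XᵀX = [[11.2747, 7.1389]; [7.1389, 6]], rhs = [29.5873, 20.0349]ᵀ  (here Σln r = 7.1389, Σ(ln r)² = 11.2747, Σln q = 20.0349, Σln r·ln q = 29.5873).
Slope k = (n·Σln r·ln q − Σln r·Σln q)/(n·Σ(ln r)² − (Σln r)²) = (6·29.5873 − 7.1389·20.0349)/16.6845 = 2.06764; ln C = (Σln q − k·Σln r)/n = 0.87905.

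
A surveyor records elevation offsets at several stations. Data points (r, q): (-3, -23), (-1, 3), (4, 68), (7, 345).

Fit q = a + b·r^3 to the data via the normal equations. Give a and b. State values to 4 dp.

a = 4.0434, b = 0.9943

Entries of XᵀX: Σ1 = 4, Σr^3 = 379, Σr^3·r^3 = 122475.
Right-hand side: Σq = 393, Σr^3·q = 123305.
Eliminating b: 122475·(row 1) − 379·(row 2) gives 346259·a = 122475·393 − 379·123305 = 1400080, so a = 1400080/346259.
Then b = (123305 − 379·(1400080/346259))/122475 = 344273/346259.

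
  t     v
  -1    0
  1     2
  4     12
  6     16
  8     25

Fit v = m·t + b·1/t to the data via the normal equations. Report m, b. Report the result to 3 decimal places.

Compute the Gram sums: Σt·t = 118, Σt·1/t = 5, Σ1/t·1/t = 1213/576.
And Σt·v = 346, Σ1/t·v = 259/24.
AᵀA·[m, b]ᵀ = Aᵀv becomes [[118, 5]; [5, 1213/576]]·[m, b]ᵀ = [346, 259/24]ᵀ.
Eliminating b: (1213/576)·(row 1) − 5·(row 2) gives (64367/288)·m = (1213/576)·346 − 5·(259/24) = 194309/288, so m = 194309/64367.
Then b = ((259/24) − 5·(194309/64367))/(1213/576) = -131496/64367.

m = 3.019, b = -2.043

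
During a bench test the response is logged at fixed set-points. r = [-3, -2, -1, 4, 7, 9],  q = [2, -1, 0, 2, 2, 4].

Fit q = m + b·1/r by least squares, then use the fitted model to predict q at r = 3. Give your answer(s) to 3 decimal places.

Setting ∂/∂m … = 0 gives: 6·m + (-335/252)·b = 9;  (-335/252)·m + (92485/63504)·b = 67/63.
(Σ1 = 6, Σ1/r = -335/252, Σ1/r·1/r = 92485/63504, Σq = 9, Σ1/r·q = 67/63.)
Determinant 6·(92485/63504) − (-335/252)² = 442685/63504.
m = (9·(92485/63504) − (-335/252)·(67/63))/(442685/63504) = 184429/88537; b = (6·(67/63) − (-335/252)·9)/(442685/63504) = 1164996/442685.
At r = 3: q̂ = (184429/88537)·(1) + (1164996/442685)·(1/3) = 1310477/442685.

q̂ = 2.960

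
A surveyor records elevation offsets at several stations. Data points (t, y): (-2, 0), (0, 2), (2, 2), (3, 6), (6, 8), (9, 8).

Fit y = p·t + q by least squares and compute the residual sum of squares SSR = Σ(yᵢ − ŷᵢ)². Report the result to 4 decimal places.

Sums needed: Σt·t = 134, Σt = 18, Σ1 = 6.
Right-hand side: Σt·y = 142, Σy = 26.
Normal equations: [[134, 18]; [18, 6]]·[p, q]ᵀ = [142, 26]ᵀ.
Δ = 134·6 − 18² = 480.
p = (142·6 − 18·26)/480 = 4/5; q = (134·26 − 18·142)/480 = 29/15.
Residuals: -1/3, 1/15, -23/15, 5/3, 19/15, -17/15; SSR = 122/15.

SSR = 8.1333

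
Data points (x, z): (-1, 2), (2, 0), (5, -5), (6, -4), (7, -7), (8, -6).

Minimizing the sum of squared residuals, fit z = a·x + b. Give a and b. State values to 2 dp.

a = -1.01, b = 1.21

From the data, Σx·x = 179, Σx = 27, Σ1 = 6.
Moment sums: Σx·z = -148, Σz = -20.
So MᵀM·[a, b]ᵀ = Mᵀz: [[179, 27]; [27, 6]]·[a, b]ᵀ = [-148, -20]ᵀ.
det = 179·6 − 27² = 345.
a = ((-148)·6 − 27·(-20))/345 = -116/115; b = (179·(-20) − 27·(-148))/345 = 416/345.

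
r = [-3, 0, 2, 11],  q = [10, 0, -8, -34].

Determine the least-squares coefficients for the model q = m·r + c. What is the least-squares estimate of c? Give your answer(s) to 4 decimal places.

c = -0.2018

Forming XᵀX = [[134, 10]; [10, 4]] and Xᵀq = [-420, -32]ᵀ gives XᵀX·[m, c]ᵀ = Xᵀq.
Determinant 134·4 − 10² = 436.
m = ((-420)·4 − 10·(-32))/436 = -340/109; c = (134·(-32) − 10·(-420))/436 = -22/109.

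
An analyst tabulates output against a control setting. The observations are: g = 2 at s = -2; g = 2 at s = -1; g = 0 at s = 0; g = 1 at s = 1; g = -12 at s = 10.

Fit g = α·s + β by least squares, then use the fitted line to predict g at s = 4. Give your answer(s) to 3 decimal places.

ĝ = -4.330

The normal equations are: 106·α + 8·β = -125;  8·α + 5·β = -7.
(Σs·s = 106, Σs = 8, Σ1 = 5, Σs·g = -125, Σg = -7.)
Δ = 106·5 − 8² = 466.
α = ((-125)·5 − 8·(-7))/466 = -569/466; β = (106·(-7) − 8·(-125))/466 = 129/233.
At s = 4: ĝ = (-569/466)·(4) + (129/233)·(1) = -1009/233.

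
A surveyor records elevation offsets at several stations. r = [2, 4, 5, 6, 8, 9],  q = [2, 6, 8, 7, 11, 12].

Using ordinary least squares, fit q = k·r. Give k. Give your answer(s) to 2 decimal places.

k = 1.35

With design matrix X, XᵀX = [[226]] and Xᵀq = [306]ᵀ.
Hence k = 306 / 226 ≈ 1.35398.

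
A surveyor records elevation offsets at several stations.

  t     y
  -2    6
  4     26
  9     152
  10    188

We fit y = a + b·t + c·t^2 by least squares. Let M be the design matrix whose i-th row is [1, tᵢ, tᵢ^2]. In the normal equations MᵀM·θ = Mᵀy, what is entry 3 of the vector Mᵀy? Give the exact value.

Entry 3 ↔ basis t^2, so (Mᵀy)_{3} = Σᵢ (t^2)·yᵢ = (4)·(6) + (16)·(26) + (81)·(152) + (100)·(188) = 31552.

31552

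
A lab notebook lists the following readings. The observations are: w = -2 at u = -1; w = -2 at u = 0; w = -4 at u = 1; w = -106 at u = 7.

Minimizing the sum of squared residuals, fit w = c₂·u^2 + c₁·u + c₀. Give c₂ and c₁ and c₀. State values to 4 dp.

XᵀX·[c₂, c₁, c₀]ᵀ = Xᵀw reads: 2403·c₂ + 343·c₁ + 51·c₀ = -5200;  343·c₂ + 51·c₁ + 7·c₀ = -744;  51·c₂ + 7·c₁ + 4·c₀ = -114.
(Σu^2·u^2 = 2403, Σu^2·u = 343, Σu^2 = 51, Σu·u = 51, Σu = 7, Σ1 = 4, Σu^2·w = -5200, Σu·w = -744, Σw = -114.)
Solving the 3×3 system (Gaussian elimination) gives c₂ = -701/353, c₁ = -1849/1765, c₀ = -2378/1765.

c₂ = -1.9858, c₁ = -1.0476, c₀ = -1.3473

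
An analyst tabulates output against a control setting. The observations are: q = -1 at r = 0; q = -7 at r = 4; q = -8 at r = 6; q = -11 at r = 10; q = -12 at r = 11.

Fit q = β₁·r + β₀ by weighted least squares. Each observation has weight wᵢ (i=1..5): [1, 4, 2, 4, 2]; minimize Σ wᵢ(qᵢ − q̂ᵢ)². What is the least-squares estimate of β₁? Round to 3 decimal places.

Entries of AᵀWA: Σwᵢ·r·r = 778, Σwᵢ·r = 90, Σwᵢ·1 = 13.
Moment sums: Σwᵢ·r·q = -912, Σwᵢ·q = -113.
So AᵀWA·[β₁, β₀]ᵀ = AᵀWq: [[778, 90]; [90, 13]]·[β₁, β₀]ᵀ = [-912, -113]ᵀ.
Determinant 778·13 − 90² = 2014.
β₁ = ((-912)·13 − 90·(-113))/2014 = -843/1007; β₀ = (778·(-113) − 90·(-912))/2014 = -2917/1007.

β₁ = -0.837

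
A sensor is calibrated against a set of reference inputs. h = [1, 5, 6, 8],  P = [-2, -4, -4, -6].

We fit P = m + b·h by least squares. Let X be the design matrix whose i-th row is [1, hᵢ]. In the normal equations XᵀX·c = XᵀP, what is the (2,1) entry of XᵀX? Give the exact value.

Row 2 ↔ basis h, column 1 ↔ basis 1, so (XᵀX)_{2,1} = Σᵢ h = (1)·(1) + (5)·(1) + (6)·(1) + (8)·(1) = 20.

20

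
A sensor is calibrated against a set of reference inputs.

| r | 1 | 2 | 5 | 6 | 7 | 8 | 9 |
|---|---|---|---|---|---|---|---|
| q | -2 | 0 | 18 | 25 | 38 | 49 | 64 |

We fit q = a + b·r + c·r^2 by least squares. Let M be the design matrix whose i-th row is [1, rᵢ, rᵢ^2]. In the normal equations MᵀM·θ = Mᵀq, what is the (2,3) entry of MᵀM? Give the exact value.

Row 2 ↔ basis r, column 3 ↔ basis r^2, so (MᵀM)_{2,3} = Σᵢ (r)·(r^2) = (1)·(1) + (2)·(4) + (5)·(25) + (6)·(36) + (7)·(49) + (8)·(64) + (9)·(81) = 1934.

1934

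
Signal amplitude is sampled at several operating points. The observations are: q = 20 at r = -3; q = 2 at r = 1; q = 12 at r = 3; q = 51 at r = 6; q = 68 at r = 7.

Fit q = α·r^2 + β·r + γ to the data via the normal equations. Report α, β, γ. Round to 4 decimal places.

α = 1.5471, β = -1.3004, γ = 2.0611

Sums needed: Σr^2·r^2 = 3860, Σr^2·r = 560, Σr^2 = 104, Σr·r = 104, Σr = 14, Σ1 = 5.
Right-hand side: Σr^2·q = 5458, Σr·q = 760, Σq = 153.
XᵀX·[α, β, γ]ᵀ = Xᵀq becomes [[3860, 560, 104]; [560, 104, 14]; [104, 14, 5]]·[α, β, γ]ᵀ = [5458, 760, 153]ᵀ.
Inverting the 3×3 Gram matrix, [α, β, γ]ᵀ = [12151/7854, -1459/1122, 2698/1309]ᵀ.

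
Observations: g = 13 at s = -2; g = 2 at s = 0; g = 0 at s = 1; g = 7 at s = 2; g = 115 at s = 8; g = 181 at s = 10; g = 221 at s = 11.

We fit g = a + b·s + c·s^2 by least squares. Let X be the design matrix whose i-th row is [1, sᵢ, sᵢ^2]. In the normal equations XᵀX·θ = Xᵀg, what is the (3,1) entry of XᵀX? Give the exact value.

294

Row 3 ↔ basis s^2, column 1 ↔ basis 1, so (XᵀX)_{3,1} = Σᵢ s^2 = (4)·(1) + (0)·(1) + (1)·(1) + (4)·(1) + (64)·(1) + (100)·(1) + (121)·(1) = 294.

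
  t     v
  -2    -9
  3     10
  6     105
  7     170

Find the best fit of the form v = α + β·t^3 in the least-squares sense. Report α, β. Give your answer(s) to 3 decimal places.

Sums needed: Σ1 = 4, Σt^3 = 578, Σt^3·t^3 = 165098.
For Aᵀv: Σv = 276, Σt^3·v = 81332.
So AᵀA·[α, β]ᵀ = Aᵀv: [[4, 578]; [578, 165098]]·[α, β]ᵀ = [276, 81332]ᵀ.
Eliminating β: 165098·(row 1) − 578·(row 2) gives 326308·α = 165098·276 − 578·81332 = -1442848, so α = -360712/81577.
Then β = (81332 − 578·(-360712/81577))/165098 = 41450/81577.

α = -4.422, β = 0.508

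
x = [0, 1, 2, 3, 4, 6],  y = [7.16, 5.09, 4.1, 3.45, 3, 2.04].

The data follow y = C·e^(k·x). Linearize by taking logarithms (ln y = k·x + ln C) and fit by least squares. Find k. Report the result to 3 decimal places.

k = -0.199

Linearized form: ln y = k·x + ln C. From the 6 transformed points,
AᵀA = [[66.0000, 16.0000]; [16.0000, 6]], rhs = [16.8365, 8.0567]ᵀ  (here Σx = 16.0000, Σ(x)² = 66.0000, Σln y = 8.0567, Σx·ln y = 16.8365).
Δ = 66.0000·6 − (16.0000)² = 140.0000; k = (16.8365·6 − 16.0000·8.0567)/140.0000 = -0.19920, ln C = (66.0000·8.0567 − 16.0000·16.8365)/140.0000 = 1.87399.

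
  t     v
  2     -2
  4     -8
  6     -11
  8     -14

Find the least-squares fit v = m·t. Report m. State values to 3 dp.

Normal-equation sums: Σt·t = 120.
For Xᵀv: Σt·v = -214.
m = (-214)/120 = -1.78333.

m = -1.783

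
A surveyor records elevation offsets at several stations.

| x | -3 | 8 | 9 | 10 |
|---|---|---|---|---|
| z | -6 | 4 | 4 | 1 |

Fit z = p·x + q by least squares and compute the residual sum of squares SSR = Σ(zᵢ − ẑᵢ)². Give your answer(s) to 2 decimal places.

SSR = 11.44

Entries of AᵀA: Σx·x = 254, Σx = 24, Σ1 = 4.
Right-hand side: Σx·z = 96, Σz = 3.
Eliminating q: 4·(row 1) − 24·(row 2) gives 440·p = 4·96 − 24·3 = 312, so p = 39/55.
Then q = (3 − 24·(39/55))/4 = -771/220.
Residuals: -81/220, 403/220, 247/220, -569/220; SSR = 2517/220.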